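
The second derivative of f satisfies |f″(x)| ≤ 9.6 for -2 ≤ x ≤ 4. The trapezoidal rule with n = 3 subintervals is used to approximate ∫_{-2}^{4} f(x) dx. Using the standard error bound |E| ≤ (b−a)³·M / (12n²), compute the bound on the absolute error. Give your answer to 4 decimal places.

19.2000

|E| ≤ (6)³·9.6 / (12·3²) = 2073.6/108 = 19.2000.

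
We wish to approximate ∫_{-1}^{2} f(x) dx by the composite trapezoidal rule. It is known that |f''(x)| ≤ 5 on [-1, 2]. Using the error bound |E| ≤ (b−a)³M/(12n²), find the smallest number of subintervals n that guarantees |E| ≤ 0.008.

38

Need 135/(12n²) ≤ 0.008.
n² ≥ 135/(12·0.008) = 1406.25 ⇒ n ≥ 37.5000, so the smallest n is 38.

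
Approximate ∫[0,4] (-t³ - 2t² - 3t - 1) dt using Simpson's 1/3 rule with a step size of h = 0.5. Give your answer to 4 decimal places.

h = (4 − 0)/8 = 0.5.
Nodes t₀,…,t₈ = 0, 0.5, 1, 1.5, 2, 2.5, 3, 3.5, 4.
f(t) = -t³ - 2t² - 3t - 1: f₀=-1, f₁=-3.125, f₂=-7, f₃=-13.375, f₄=-23, f₅=-36.625, f₆=-55, f₇=-78.875, f₈=-109.
(h/3)·[f₀ + 4f₁ + 2f₂ + 4f₃ + 2f₄ + 4f₅ + 2f₆ + 4f₇ + f₈] = 0.166667·(-808) = -134.6667.

-134.6667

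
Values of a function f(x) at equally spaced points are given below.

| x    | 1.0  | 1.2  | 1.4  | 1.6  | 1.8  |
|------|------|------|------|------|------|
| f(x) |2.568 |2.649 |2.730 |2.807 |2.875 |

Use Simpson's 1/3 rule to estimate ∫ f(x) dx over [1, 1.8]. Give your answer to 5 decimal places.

2.18180

h = 0.2, n = 4.
(h/3)·[y₀ + 4y₁ + 2y₂ + 4y₃ + y₄] = 0.066667·(32.727) = 2.18180.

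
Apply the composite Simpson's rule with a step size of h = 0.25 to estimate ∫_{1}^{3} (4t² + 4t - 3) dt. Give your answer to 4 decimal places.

44.6667

h = (3 − 1)/8 = 0.25.
Nodes t₀,…,t₈ = 1, 1.25, 1.5, 1.75, 2, 2.25, 2.5, 2.75, 3.
f(t) = 4t² + 4t - 3: f₀=5, f₁=8.25, f₂=12, f₃=16.25, f₄=21, f₅=26.25, f₆=32, f₇=38.25, f₈=45.
(h/3)·[f₀ + 4f₁ + 2f₂ + 4f₃ + 2f₄ + 4f₅ + 2f₆ + 4f₇ + f₈] = 0.083333·(536) = 44.6667.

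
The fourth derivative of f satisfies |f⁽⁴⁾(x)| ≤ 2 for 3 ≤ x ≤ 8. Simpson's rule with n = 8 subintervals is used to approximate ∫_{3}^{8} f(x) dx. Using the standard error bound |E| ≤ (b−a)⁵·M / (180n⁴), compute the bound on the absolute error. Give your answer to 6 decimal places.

0.008477

|E| ≤ (5)⁵·2 / (180·8⁴) = 6250/737280 = 0.008477.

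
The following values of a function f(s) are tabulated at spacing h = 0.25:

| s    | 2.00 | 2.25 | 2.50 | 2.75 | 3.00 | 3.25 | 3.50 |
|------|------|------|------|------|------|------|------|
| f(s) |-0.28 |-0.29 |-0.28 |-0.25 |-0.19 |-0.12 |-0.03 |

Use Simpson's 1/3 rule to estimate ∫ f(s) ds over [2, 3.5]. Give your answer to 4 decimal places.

h = 0.25, n = 6.
(h/3)·[y₀ + 4y₁ + 2y₂ + 4y₃ + 2y₄ + 4y₅ + y₆] = 0.083333·(-3.89) = -0.3242.

-0.3242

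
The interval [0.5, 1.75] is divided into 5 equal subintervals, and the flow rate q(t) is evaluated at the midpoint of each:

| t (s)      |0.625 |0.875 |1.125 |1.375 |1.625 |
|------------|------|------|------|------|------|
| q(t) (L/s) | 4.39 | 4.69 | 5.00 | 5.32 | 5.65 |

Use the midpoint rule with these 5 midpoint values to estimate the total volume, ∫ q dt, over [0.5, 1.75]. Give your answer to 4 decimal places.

h = 0.25, n = 5.
h·[y(m₁) + y(m₂) + y(m₃) + y(m₄) + y(m₅)] = 0.25·(25.05) = 6.2625.

6.2625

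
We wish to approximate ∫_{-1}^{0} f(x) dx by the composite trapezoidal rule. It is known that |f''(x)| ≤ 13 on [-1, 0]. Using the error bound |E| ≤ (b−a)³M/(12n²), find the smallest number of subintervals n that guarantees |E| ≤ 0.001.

33

Need 13/(12n²) ≤ 0.001.
n² ≥ 13/(12·0.001) = 1083.33 ⇒ n ≥ 32.9140, so the smallest n is 33.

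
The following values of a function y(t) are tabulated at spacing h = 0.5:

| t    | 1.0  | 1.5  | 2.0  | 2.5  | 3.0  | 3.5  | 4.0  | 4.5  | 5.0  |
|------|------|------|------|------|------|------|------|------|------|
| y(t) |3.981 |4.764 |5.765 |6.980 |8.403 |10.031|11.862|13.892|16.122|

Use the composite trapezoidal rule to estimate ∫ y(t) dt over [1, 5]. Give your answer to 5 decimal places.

35.87425

h = 0.5, n = 8.
(h/2)·[y₀ + 2y₁ + 2y₂ + 2y₃ + 2y₄ + 2y₅ + 2y₆ + 2y₇ + y₈] = 0.25·(143.497) = 35.87425.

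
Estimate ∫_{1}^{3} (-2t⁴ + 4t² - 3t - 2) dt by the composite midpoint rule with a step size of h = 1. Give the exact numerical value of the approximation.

h = (3 − 1)/2 = 1.
Midpoints m₁,…,m₂ = 1.5, 2.5.
f(m₁)=-7.625, f(m₂)=-62.625.
h·[f(m₁) + f(m₂)] = 1·(-70.25) = -70.25.

-70.25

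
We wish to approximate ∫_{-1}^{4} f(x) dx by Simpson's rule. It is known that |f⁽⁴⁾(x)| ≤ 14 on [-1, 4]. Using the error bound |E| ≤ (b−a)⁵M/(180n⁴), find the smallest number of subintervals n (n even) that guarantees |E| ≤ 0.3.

6

Need 43750/(180n⁴) ≤ 0.3.
n⁴ ≥ 43750/(180·0.3) = 810.185 ⇒ n ≥ 5.3351, so the smallest even n is 6. (n must be even for Simpson's rule.)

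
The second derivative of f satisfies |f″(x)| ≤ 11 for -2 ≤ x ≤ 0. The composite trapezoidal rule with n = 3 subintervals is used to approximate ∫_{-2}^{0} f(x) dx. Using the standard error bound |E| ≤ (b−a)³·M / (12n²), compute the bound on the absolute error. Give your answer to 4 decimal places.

0.8148

|E| ≤ (2)³·11 / (12·3²) = 88/108 = 0.8148.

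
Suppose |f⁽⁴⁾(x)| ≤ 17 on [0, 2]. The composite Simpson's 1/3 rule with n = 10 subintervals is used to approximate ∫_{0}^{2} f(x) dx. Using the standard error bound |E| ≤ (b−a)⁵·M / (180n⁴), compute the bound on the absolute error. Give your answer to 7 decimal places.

0.0003022

|E| ≤ (2)⁵·17 / (180·10⁴) = 544/1800000 = 0.0003022.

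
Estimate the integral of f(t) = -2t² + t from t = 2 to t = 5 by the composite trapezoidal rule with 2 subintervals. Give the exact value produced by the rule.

h = (5 − 2)/2 = 1.5.
Nodes t₀,…,t₂ = 2, 3.5, 5.
f(t) = -2t² + t: f₀=-6, f₁=-21, f₂=-45.
(h/2)·[f₀ + 2f₁ + f₂] = 0.75·(-93) = -69.75.

-69.75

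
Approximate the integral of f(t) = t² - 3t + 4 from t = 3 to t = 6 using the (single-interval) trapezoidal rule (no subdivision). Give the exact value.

39

T = (b−a)/2 · [f(3) + f(6)] = 1.5·[4 + 22] = 39.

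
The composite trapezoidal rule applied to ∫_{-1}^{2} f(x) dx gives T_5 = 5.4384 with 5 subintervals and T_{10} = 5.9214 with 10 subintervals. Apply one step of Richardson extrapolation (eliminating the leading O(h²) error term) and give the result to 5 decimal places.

R = (4·T_{10} − T_5) / 3 = (4·5.9214 − 5.4384)/3 = (18.2472)/3 = 6.08240.

6.08240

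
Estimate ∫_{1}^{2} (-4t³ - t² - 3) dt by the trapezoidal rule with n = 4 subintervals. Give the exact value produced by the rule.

-20.53125

h = (2 − 1)/4 = 0.25.
Nodes t₀,…,t₄ = 1, 1.25, 1.5, 1.75, 2.
f(t) = -4t³ - t² - 3: f₀=-8, f₁=-12.375, f₂=-18.75, f₃=-27.5, f₄=-39.
(h/2)·[f₀ + 2f₁ + 2f₂ + 2f₃ + f₄] = 0.125·(-164.25) = -20.53125.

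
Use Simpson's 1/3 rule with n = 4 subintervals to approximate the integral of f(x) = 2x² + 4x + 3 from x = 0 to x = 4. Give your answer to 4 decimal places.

h = (4 − 0)/4 = 1.
Nodes x₀,…,x₄ = 0, 1, 2, 3, 4.
f(x) = 2x² + 4x + 3: f₀=3, f₁=9, f₂=19, f₃=33, f₄=51.
(h/3)·[f₀ + 4f₁ + 2f₂ + 4f₃ + f₄] = 0.333333·(260) = 86.6667.

86.6667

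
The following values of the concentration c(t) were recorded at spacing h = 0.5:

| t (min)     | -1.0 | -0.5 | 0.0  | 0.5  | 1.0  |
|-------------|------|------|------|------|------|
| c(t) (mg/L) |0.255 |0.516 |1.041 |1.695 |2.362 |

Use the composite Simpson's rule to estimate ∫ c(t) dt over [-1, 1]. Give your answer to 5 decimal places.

2.25717

h = 0.5, n = 4.
(h/3)·[y₀ + 4y₁ + 2y₂ + 4y₃ + y₄] = 0.166667·(13.543) = 2.25717.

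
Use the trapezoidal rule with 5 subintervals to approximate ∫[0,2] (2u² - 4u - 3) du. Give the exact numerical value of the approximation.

h = (2 − 0)/5 = 0.4.
Nodes u₀,…,u₅ = 0, 0.4, 0.8, 1.2, 1.6, 2.
f(u) = 2u² - 4u - 3: f₀=-3, f₁=-4.28, f₂=-4.92, f₃=-4.92, f₄=-4.28, f₅=-3.
(h/2)·[f₀ + 2f₁ + 2f₂ + 2f₃ + 2f₄ + f₅] = 0.2·(-42.8) = -8.56.

-8.56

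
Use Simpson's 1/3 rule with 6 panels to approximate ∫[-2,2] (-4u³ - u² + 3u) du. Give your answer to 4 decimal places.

h = (2 − (-2))/6 = 0.666667.
Nodes u₀,…,u₆ = -2, -1.333333, -0.666667, 0, 0.666667, 1.333333, 2.
f(u) = -4u³ - u² + 3u: f₀=22, f₁=3.703704, f₂=-1.259259, f₃=0, f₄=0.370370, f₅=-7.259259, f₆=-30.
(h/3)·[f₀ + 4f₁ + 2f₂ + 4f₃ + 2f₄ + 4f₅ + f₆] = 0.222222·(-24) = -5.3333.

-5.3333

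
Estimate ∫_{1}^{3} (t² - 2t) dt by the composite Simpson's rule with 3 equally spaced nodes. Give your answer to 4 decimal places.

0.6667

h = (3 − 1)/2 = 1.
Nodes t₀,…,t₂ = 1, 2, 3.
f(t) = t² - 2t: f₀=-1, f₁=0, f₂=3.
(h/3)·[f₀ + 4f₁ + f₂] = 0.333333·(2) = 0.6667.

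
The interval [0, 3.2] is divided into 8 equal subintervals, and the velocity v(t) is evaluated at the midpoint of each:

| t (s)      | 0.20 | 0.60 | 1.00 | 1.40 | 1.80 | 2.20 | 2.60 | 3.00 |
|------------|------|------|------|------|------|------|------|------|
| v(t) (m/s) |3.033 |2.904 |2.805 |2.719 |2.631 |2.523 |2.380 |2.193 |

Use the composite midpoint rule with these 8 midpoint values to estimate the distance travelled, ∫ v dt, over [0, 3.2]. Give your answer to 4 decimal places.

8.4752

h = 0.4, n = 8.
h·[y(m₁) + y(m₂) + y(m₃) + y(m₄) + y(m₅) + y(m₆) + y(m₇) + y(m₈)] = 0.4·(21.188) = 8.4752.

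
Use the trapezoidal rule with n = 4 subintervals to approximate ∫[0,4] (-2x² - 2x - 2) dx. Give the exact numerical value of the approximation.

h = (4 − 0)/4 = 1.
Nodes x₀,…,x₄ = 0, 1, 2, 3, 4.
f(x) = -2x² - 2x - 2: f₀=-2, f₁=-6, f₂=-14, f₃=-26, f₄=-42.
(h/2)·[f₀ + 2f₁ + 2f₂ + 2f₃ + f₄] = 0.5·(-136) = -68.

-68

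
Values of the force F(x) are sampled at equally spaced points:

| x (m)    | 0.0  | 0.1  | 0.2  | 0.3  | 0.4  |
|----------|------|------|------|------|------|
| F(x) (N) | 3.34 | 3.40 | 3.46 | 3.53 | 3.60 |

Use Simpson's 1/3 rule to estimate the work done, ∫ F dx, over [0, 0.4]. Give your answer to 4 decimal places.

h = 0.1, n = 4.
(h/3)·[y₀ + 4y₁ + 2y₂ + 4y₃ + y₄] = 0.033333·(41.58) = 1.3860.

1.3860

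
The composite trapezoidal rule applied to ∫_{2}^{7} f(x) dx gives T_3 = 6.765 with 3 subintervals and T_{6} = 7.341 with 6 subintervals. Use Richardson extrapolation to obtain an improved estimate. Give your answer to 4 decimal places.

R = (4·T_{6} − T_3) / 3 = (4·7.341 − 6.765)/3 = (22.599)/3 = 7.5330.

7.5330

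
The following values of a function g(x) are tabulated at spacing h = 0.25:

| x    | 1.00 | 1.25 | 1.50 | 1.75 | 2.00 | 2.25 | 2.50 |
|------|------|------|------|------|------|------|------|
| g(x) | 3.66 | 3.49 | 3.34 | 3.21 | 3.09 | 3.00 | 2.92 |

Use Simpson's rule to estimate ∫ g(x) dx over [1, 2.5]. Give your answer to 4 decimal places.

4.8533

h = 0.25, n = 6.
(h/3)·[y₀ + 4y₁ + 2y₂ + 4y₃ + 2y₄ + 4y₅ + y₆] = 0.083333·(58.24) = 4.8533.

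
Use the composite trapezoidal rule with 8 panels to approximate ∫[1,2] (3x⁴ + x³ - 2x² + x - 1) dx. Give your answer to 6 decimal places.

h = (2 − 1)/8 = 0.125.
Nodes x₀,…,x₈ = 1, 1.125, 1.25, 1.375, 1.5, 1.625, 1.75, 1.875, 2.
f(x) = 3x⁴ + x³ - 2x² + x - 1: f₀=2, f₁=3.822998046875, f₂=6.40234375, f₃=9.916748046875, f₄=14.5625, f₅=20.553466796875, f₆=28.12109375, f₇=37.514404296875, f₈=49.
(h/2)·[f₀ + 2f₁ + 2f₂ + 2f₃ + 2f₄ + 2f₅ + 2f₆ + 2f₇ + f₈] = 0.0625·(292.787109375) = 18.299194.

18.299194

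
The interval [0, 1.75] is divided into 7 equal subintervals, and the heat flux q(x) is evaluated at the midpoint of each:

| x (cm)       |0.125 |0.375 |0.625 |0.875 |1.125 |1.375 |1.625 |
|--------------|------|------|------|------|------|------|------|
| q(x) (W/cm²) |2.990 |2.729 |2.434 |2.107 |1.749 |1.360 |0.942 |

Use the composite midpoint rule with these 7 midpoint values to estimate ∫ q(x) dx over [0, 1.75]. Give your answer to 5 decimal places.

3.57775

h = 0.25, n = 7.
h·[y(m₁) + y(m₂) + y(m₃) + y(m₄) + y(m₅) + y(m₆) + y(m₇)] = 0.25·(14.311) = 3.57775.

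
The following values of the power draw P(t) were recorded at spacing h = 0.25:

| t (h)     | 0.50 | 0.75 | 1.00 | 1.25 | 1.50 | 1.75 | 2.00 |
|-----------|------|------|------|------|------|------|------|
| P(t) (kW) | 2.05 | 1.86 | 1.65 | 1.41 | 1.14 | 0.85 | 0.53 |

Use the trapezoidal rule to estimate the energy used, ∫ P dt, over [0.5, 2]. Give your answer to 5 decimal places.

2.05000

h = 0.25, n = 6.
(h/2)·[y₀ + 2y₁ + 2y₂ + 2y₃ + 2y₄ + 2y₅ + y₆] = 0.125·(16.40) = 2.05000.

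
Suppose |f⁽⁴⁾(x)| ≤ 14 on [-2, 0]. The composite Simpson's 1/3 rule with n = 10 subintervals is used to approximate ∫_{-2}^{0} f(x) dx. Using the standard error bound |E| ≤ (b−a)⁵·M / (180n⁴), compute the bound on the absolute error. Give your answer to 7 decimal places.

|E| ≤ (2)⁵·14 / (180·10⁴) = 448/1800000 = 0.0002489.

0.0002489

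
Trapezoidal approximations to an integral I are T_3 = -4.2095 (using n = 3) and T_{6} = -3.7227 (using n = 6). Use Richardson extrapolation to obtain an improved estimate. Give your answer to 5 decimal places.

-3.56043

R = (4·T_{6} − T_3) / 3 = (4·(-3.7227) − (-4.2095))/3 = (-10.6813)/3 = -3.56043.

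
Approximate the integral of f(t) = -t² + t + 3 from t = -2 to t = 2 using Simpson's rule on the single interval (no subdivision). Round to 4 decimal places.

S = (b−a)/6 · [f(-2) + 4f(0) + f(2)] = 0.666667·[(-3) + 4·3 + 1] = 6.6667.

6.6667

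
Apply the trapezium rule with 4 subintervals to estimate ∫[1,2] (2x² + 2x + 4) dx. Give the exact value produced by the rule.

11.6875

h = (2 − 1)/4 = 0.25.
Nodes x₀,…,x₄ = 1, 1.25, 1.5, 1.75, 2.
f(x) = 2x² + 2x + 4: f₀=8, f₁=9.625, f₂=11.5, f₃=13.625, f₄=16.
(h/2)·[f₀ + 2f₁ + 2f₂ + 2f₃ + f₄] = 0.125·(93.5) = 11.6875.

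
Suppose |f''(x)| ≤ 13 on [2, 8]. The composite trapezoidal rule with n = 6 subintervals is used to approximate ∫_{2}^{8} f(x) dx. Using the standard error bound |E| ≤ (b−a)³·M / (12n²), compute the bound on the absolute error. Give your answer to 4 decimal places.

6.5000

|E| ≤ (6)³·13 / (12·6²) = 2808/432 = 6.5000.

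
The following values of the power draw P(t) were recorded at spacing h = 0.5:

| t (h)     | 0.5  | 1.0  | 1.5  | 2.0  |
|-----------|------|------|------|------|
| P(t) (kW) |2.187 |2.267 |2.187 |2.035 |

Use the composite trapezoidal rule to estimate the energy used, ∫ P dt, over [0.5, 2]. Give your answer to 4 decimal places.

3.2825

h = 0.5, n = 3.
(h/2)·[y₀ + 2y₁ + 2y₂ + y₃] = 0.25·(13.130) = 3.2825.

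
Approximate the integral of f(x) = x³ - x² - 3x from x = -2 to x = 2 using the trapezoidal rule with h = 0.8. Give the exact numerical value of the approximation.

h = (2 − (-2))/5 = 0.8.
Nodes x₀,…,x₅ = -2, -1.2, -0.4, 0.4, 1.2, 2.
f(x) = x³ - x² - 3x: f₀=-6, f₁=0.432, f₂=0.976, f₃=-1.296, f₄=-3.312, f₅=-2.
(h/2)·[f₀ + 2f₁ + 2f₂ + 2f₃ + 2f₄ + f₅] = 0.4·(-14.4) = -5.76.

-5.76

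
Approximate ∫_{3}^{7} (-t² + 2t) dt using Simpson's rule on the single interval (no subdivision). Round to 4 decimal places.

-65.3333

S = (b−a)/6 · [f(3) + 4f(5) + f(7)] = 0.666667·[(-3) + 4·(-15) + (-35)] = -65.3333.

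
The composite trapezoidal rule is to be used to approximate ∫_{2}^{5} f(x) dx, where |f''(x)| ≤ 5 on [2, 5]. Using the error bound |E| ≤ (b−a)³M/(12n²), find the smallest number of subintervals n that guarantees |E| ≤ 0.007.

Need 135/(12n²) ≤ 0.007.
n² ≥ 135/(12·0.007) = 1607.14 ⇒ n ≥ 40.0892, so the smallest n is 41.

41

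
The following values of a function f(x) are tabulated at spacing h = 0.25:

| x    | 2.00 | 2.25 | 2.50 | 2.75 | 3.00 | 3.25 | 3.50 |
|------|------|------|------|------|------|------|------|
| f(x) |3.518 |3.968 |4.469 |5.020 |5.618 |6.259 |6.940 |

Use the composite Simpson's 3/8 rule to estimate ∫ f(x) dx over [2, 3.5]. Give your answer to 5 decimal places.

h = 0.25, n = 6.
(3h/8)·[y₀ + 3y₁ + 3y₂ + 2y₃ + 3y₄ + 3y₅ + y₆] = 0.09375·(81.440) = 7.63500.

7.63500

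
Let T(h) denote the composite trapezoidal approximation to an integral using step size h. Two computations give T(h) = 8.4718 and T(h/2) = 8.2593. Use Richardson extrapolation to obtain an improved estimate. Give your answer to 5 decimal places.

R = (4·T(h/2) − T(h)) / 3 = (4·8.2593 − 8.4718)/3 = (24.5654)/3 = 8.18847.

8.18847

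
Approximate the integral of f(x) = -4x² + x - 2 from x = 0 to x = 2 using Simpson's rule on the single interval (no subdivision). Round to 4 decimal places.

-12.6667

S = (b−a)/6 · [f(0) + 4f(1) + f(2)] = 0.333333·[(-2) + 4·(-5) + (-16)] = -12.6667.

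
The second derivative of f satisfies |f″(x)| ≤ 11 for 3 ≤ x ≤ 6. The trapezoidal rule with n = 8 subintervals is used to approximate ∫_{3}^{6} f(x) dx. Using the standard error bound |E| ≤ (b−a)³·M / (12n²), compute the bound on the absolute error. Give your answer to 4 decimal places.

|E| ≤ (3)³·11 / (12·8²) = 297/768 = 0.3867.

0.3867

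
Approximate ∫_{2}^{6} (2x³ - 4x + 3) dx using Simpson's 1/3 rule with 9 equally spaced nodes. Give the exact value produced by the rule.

588

h = (6 − 2)/8 = 0.5.
Nodes x₀,…,x₈ = 2, 2.5, 3, 3.5, 4, 4.5, 5, 5.5, 6.
f(x) = 2x³ - 4x + 3: f₀=11, f₁=24.25, f₂=45, f₃=74.75, f₄=115, f₅=167.25, f₆=233, f₇=313.75, f₈=411.
(h/3)·[f₀ + 4f₁ + 2f₂ + 4f₃ + 2f₄ + 4f₅ + 2f₆ + 4f₇ + f₈] = 0.166667·(3528) = 588.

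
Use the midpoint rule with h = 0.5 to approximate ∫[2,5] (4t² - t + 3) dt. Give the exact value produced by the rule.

h = (5 − 2)/6 = 0.5.
Midpoints m₁,…,m₆ = 2.25, 2.75, 3.25, 3.75, 4.25, 4.75.
f(m₁)=21, f(m₂)=30.5, f(m₃)=42, f(m₄)=55.5, f(m₅)=71, f(m₆)=88.5.
h·[f(m₁) + f(m₂) + f(m₃) + f(m₄) + f(m₅) + f(m₆)] = 0.5·(308.5) = 154.25.

154.25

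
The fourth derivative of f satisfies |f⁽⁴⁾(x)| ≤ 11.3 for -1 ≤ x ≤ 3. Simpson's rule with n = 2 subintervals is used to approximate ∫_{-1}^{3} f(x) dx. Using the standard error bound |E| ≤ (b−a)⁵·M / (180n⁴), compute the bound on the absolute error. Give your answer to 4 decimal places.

4.0178

|E| ≤ (4)⁵·11.3 / (180·2⁴) = 11571.2/2880 = 4.0178.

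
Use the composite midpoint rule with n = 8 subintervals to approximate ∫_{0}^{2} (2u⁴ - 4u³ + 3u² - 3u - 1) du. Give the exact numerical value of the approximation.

h = (2 − 0)/8 = 0.25.
Midpoints m₁,…,m₈ = 0.125, 0.375, 0.625, 0.875, 1.125, 1.375, 1.625, 1.875.
f(m₁)=-1.33544921875, f(m₂)=-1.87451171875, f(m₃)=-2.37451171875, f(m₄)=-2.83544921875, f(m₅)=-3.06982421875, f(m₆)=-2.70263671875, f(m₇)=-1.17138671875, f(m₈)=2.27392578125.
h·[f(m₁) + f(m₂) + f(m₃) + f(m₄) + f(m₅) + f(m₆) + f(m₇) + f(m₈)] = 0.25·(-13.08984375) = -3.2724609375.

-3.2724609375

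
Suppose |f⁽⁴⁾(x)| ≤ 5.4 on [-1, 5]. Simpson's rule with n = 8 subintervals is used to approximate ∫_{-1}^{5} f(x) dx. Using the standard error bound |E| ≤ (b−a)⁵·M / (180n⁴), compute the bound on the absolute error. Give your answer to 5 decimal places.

0.05695

|E| ≤ (6)⁵·5.4 / (180·8⁴) = 41990.4/737280 = 0.05695.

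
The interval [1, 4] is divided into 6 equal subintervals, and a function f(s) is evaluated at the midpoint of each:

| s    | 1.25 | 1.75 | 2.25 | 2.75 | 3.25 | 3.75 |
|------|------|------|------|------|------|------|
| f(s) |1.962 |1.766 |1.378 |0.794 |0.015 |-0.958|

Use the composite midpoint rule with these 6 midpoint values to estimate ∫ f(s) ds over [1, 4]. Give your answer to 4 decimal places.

2.4785

h = 0.5, n = 6.
h·[y(m₁) + y(m₂) + y(m₃) + y(m₄) + y(m₅) + y(m₆)] = 0.5·(4.957) = 2.4785.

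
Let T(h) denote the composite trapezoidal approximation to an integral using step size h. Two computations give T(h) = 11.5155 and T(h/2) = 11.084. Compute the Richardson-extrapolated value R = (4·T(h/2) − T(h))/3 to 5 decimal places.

10.94017

R = (4·T(h/2) − T(h)) / 3 = (4·11.084 − 11.5155)/3 = (32.8205)/3 = 10.94017.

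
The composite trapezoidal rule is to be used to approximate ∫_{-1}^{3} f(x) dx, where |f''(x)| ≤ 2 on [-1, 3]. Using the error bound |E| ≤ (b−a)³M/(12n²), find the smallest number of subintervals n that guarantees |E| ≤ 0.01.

Need 128/(12n²) ≤ 0.01.
n² ≥ 128/(12·0.01) = 1066.67 ⇒ n ≥ 32.6599, so the smallest n is 33.

33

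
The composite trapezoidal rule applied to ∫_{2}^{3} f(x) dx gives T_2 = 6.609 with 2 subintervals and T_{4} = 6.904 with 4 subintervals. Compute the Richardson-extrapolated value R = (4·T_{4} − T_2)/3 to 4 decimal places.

7.0023

R = (4·T_{4} − T_2) / 3 = (4·6.904 − 6.609)/3 = (21.007)/3 = 7.0023.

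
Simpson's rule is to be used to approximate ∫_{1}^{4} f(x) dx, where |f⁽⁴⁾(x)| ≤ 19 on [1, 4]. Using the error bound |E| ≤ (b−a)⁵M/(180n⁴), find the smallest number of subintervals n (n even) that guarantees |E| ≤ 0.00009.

24

Need 4617/(180n⁴) ≤ 0.00009.
n⁴ ≥ 4617/(180·0.00009) = 285000 ⇒ n ≥ 23.1053, so the smallest even n is 24. (n must be even for Simpson's rule.)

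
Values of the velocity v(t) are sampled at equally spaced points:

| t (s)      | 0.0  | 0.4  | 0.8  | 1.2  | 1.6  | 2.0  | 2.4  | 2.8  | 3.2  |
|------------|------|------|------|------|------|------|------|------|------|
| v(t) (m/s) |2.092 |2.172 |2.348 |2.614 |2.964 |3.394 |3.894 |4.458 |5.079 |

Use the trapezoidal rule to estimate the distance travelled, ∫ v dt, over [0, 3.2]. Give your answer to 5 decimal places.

h = 0.4, n = 8.
(h/2)·[y₀ + 2y₁ + 2y₂ + 2y₃ + 2y₄ + 2y₅ + 2y₆ + 2y₇ + y₈] = 0.2·(50.859) = 10.17180.

10.17180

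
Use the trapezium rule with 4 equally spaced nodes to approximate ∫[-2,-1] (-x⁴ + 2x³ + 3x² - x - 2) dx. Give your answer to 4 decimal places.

h = (-1 − (-2))/3 = 0.333333.
Nodes x₀,…,x₃ = -2, -1.666667, -1.333333, -1.
f(x) = -x⁴ + 2x³ + 3x² - x - 2: f₀=-20, f₁=-8.975309, f₂=-3.234568, f₃=-1.
(h/2)·[f₀ + 2f₁ + 2f₂ + f₃] = 0.166667·(-45.419753) = -7.5700.

-7.5700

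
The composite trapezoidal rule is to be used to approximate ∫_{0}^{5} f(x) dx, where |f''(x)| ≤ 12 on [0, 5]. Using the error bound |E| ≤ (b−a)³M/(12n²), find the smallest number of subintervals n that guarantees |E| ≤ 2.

8

Need 1500/(12n²) ≤ 2.
n² ≥ 1500/(12·2) = 62.5 ⇒ n ≥ 7.9057, so the smallest n is 8.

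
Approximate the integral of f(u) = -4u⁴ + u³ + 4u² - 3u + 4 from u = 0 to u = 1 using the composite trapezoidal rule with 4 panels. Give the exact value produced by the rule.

h = (1 − 0)/4 = 0.25.
Nodes u₀,…,u₄ = 0, 0.25, 0.5, 0.75, 1.
f(u) = -4u⁴ + u³ + 4u² - 3u + 4: f₀=4, f₁=3.5, f₂=3.375, f₃=3.15625, f₄=2.
(h/2)·[f₀ + 2f₁ + 2f₂ + 2f₃ + f₄] = 0.125·(26.0625) = 3.2578125.

3.2578125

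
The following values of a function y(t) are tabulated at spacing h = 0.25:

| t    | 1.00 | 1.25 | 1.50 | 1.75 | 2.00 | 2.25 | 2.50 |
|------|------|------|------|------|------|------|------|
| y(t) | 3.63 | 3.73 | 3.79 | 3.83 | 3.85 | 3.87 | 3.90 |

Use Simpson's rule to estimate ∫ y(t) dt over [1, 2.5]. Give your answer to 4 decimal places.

5.7108

h = 0.25, n = 6.
(h/3)·[y₀ + 4y₁ + 2y₂ + 4y₃ + 2y₄ + 4y₅ + y₆] = 0.083333·(68.53) = 5.7108.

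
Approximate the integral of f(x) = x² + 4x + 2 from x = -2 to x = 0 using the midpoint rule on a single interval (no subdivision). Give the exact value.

M = (b−a)·f(-1) = 2·(-1) = -2.

-2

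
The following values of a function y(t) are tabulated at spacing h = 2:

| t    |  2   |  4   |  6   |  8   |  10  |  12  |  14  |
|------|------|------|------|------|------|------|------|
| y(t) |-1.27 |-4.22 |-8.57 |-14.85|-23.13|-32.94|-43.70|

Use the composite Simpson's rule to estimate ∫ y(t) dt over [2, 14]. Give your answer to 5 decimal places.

-210.94000

h = 2, n = 6.
(h/3)·[y₀ + 4y₁ + 2y₂ + 4y₃ + 2y₄ + 4y₅ + y₆] = 0.666667·(-316.41) = -210.94000.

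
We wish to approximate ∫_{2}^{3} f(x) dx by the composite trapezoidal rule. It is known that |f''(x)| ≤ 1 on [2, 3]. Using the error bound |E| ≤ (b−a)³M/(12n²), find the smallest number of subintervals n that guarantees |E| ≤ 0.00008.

Need 1/(12n²) ≤ 0.00008.
n² ≥ 1/(12·0.00008) = 1041.67 ⇒ n ≥ 32.2749, so the smallest n is 33.

33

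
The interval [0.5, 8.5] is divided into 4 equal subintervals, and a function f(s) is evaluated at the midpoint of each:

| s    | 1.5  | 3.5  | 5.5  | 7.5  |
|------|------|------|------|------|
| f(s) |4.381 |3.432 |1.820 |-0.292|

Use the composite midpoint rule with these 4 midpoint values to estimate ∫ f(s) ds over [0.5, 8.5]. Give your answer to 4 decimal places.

h = 2, n = 4.
h·[y(m₁) + y(m₂) + y(m₃) + y(m₄)] = 2·(9.341) = 18.6820.

18.6820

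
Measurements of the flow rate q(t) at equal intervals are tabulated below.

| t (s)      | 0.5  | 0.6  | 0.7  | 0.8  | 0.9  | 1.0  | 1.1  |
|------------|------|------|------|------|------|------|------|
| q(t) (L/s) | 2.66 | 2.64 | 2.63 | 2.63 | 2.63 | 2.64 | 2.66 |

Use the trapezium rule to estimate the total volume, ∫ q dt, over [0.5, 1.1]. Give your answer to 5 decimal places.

1.58300

h = 0.1, n = 6.
(h/2)·[y₀ + 2y₁ + 2y₂ + 2y₃ + 2y₄ + 2y₅ + y₆] = 0.05·(31.66) = 1.58300.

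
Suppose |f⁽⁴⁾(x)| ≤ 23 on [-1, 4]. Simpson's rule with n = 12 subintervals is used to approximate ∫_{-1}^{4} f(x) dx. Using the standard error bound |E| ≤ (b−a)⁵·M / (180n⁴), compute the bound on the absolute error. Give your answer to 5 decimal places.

0.01926

|E| ≤ (5)⁵·23 / (180·12⁴) = 71875/3732480 = 0.01926.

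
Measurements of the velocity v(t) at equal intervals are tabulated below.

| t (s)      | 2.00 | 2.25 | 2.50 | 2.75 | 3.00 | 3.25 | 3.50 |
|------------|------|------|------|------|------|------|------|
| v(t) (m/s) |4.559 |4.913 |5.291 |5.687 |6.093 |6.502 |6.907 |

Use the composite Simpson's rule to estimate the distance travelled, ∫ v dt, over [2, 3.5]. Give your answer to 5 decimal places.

8.55350

h = 0.25, n = 6.
(h/3)·[y₀ + 4y₁ + 2y₂ + 4y₃ + 2y₄ + 4y₅ + y₆] = 0.083333·(102.642) = 8.55350.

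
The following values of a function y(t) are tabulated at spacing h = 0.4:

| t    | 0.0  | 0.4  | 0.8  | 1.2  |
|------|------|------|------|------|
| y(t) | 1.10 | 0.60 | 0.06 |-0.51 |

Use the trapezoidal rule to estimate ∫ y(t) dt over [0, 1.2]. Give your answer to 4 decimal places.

0.3820

h = 0.4, n = 3.
(h/2)·[y₀ + 2y₁ + 2y₂ + y₃] = 0.2·(1.91) = 0.3820.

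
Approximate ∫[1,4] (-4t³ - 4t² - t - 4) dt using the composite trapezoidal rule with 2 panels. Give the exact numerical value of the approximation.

h = (4 − 1)/2 = 1.5.
Nodes t₀,…,t₂ = 1, 2.5, 4.
f(t) = -4t³ - 4t² - t - 4: f₀=-13, f₁=-94, f₂=-328.
(h/2)·[f₀ + 2f₁ + f₂] = 0.75·(-529) = -396.75.

-396.75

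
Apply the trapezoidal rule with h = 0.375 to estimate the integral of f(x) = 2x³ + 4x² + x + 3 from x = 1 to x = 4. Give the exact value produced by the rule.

h = (4 − 1)/8 = 0.375.
Nodes x₀,…,x₈ = 1, 1.375, 1.75, 2.125, 2.5, 2.875, 3.25, 3.625, 4.
f(x) = 2x³ + 4x² + x + 3: f₀=10, f₁=17.13671875, f₂=27.71875, f₃=42.37890625, f₄=61.75, f₅=86.46484375, f₆=117.15625, f₇=154.45703125, f₈=199.
(h/2)·[f₀ + 2f₁ + 2f₂ + 2f₃ + 2f₄ + 2f₅ + 2f₆ + 2f₇ + f₈] = 0.1875·(1223.125) = 229.3359375.

229.3359375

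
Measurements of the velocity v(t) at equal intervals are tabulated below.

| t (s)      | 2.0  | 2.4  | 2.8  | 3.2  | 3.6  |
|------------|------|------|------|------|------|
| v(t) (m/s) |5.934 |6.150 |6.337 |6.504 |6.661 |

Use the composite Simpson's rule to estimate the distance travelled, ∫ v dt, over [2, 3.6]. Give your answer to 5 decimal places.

h = 0.4, n = 4.
(h/3)·[y₀ + 4y₁ + 2y₂ + 4y₃ + y₄] = 0.133333·(75.885) = 10.11800.

10.11800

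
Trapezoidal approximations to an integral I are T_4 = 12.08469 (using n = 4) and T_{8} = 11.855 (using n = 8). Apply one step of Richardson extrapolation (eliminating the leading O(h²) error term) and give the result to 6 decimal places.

R = (4·T_{8} − T_4) / 3 = (4·11.855 − 12.08469)/3 = (35.33531)/3 = 11.778437.

11.778437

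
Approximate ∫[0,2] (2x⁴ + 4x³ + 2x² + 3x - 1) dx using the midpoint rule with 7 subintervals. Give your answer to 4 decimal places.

37.7259

h = (2 − 0)/7 = 0.285714.
Midpoints m₁,…,m₇ = 0.142857, 0.428571, 0.714286, 1, 1.285714, 1.571429, 1.857143.
f(m₁)=-0.518117, f(m₂)=1.035402, f(m₃)=4.141608, f(m₄)=10, f(m₅)=20.129946, f(m₆)=36.370679, f(m₇)=60.881299.
h·[f(m₁) + f(m₂) + f(m₃) + f(m₄) + f(m₅) + f(m₆) + f(m₇)] = 0.285714·(132.040816) = 37.7259.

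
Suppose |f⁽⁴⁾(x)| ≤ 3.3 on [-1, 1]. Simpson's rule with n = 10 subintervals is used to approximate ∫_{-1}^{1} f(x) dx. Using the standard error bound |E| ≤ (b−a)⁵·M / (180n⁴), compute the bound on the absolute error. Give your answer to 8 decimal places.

0.00005867

|E| ≤ (2)⁵·3.3 / (180·10⁴) = 105.6/1800000 = 0.00005867.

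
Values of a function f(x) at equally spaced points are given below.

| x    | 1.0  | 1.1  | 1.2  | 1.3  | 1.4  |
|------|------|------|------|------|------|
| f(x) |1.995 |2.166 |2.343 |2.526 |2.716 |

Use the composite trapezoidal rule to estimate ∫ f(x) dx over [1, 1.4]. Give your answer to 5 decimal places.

0.93905

h = 0.1, n = 4.
(h/2)·[y₀ + 2y₁ + 2y₂ + 2y₃ + y₄] = 0.05·(18.781) = 0.93905.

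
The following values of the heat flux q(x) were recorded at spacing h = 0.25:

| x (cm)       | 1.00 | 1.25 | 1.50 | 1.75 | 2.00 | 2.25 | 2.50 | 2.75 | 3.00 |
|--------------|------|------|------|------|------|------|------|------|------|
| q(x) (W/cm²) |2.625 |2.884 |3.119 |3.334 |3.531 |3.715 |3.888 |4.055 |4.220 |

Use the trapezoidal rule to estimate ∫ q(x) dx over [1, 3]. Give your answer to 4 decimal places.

6.9871

h = 0.25, n = 8.
(h/2)·[y₀ + 2y₁ + 2y₂ + 2y₃ + 2y₄ + 2y₅ + 2y₆ + 2y₇ + y₈] = 0.125·(55.897) = 6.9871.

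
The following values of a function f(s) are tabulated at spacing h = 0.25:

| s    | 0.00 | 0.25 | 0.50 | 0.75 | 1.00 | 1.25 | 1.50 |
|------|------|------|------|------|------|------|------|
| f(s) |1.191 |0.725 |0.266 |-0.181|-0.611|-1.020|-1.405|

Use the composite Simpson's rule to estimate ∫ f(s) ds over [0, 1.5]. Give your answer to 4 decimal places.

h = 0.25, n = 6.
(h/3)·[y₀ + 4y₁ + 2y₂ + 4y₃ + 2y₄ + 4y₅ + y₆] = 0.083333·(-2.808) = -0.2340.

-0.2340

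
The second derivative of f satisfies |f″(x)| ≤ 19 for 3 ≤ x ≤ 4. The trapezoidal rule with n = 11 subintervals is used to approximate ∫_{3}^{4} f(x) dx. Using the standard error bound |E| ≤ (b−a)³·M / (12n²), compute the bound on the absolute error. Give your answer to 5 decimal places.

0.01309

|E| ≤ (1)³·19 / (12·11²) = 19/1452 = 0.01309.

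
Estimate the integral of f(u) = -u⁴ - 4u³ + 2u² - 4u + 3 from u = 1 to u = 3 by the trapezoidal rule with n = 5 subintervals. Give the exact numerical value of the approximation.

h = (3 − 1)/5 = 0.4.
Nodes u₀,…,u₅ = 1, 1.4, 1.8, 2.2, 2.6, 3.
f(u) = -u⁴ - 4u³ + 2u² - 4u + 3: f₀=-4, f₁=-13.4976, f₂=-31.5456, f₃=-62.1376, f₄=-109.8816, f₅=-180.
(h/2)·[f₀ + 2f₁ + 2f₂ + 2f₃ + 2f₄ + f₅] = 0.2·(-618.1248) = -123.62496.

-123.62496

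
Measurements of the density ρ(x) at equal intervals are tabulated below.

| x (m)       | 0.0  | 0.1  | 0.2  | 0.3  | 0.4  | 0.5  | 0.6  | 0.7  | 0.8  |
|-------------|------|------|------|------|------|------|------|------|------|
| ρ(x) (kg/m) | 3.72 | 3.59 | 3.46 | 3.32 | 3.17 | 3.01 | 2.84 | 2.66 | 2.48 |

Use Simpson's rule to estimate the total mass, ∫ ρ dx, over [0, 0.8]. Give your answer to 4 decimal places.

h = 0.1, n = 8.
(h/3)·[y₀ + 4y₁ + 2y₂ + 4y₃ + 2y₄ + 4y₅ + 2y₆ + 4y₇ + y₈] = 0.033333·(75.46) = 2.5153.

2.5153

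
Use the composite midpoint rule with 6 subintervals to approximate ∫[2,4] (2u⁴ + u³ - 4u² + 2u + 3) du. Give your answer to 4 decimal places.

h = (4 − 2)/6 = 0.333333.
Midpoints m₁,…,m₆ = 2.166667, 2.5, 2.833333, 3.166667, 3.5, 3.833333.
f(m₁)=42.802469, f(m₂)=76.75, f(m₃)=128.191358, f(m₄)=202.089506, f(m₅)=304, f(m₆)=440.070988.
h·[f(m₁) + f(m₂) + f(m₃) + f(m₄) + f(m₅) + f(m₆)] = 0.333333·(1193.904321) = 397.9681.

397.9681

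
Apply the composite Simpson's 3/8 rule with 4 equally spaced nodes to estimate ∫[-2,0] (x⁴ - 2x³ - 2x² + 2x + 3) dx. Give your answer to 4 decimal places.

11.1852

h = (0 − (-2))/3 = 0.666667.
Nodes x₀,…,x₃ = -2, -1.333333, -0.666667, 0.
f(x) = x⁴ - 2x³ - 2x² + 2x + 3: f₀=23, f₁=4.679012, f₂=1.567901, f₃=3.
(3h/8)·[f₀ + 3f₁ + 3f₂ + f₃] = 0.25·(44.740741) = 11.1852.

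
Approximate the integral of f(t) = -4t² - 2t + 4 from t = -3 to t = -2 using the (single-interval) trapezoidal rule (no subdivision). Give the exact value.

T = (b−a)/2 · [f(-3) + f(-2)] = 0.5·[(-26) + (-8)] = -17.

-17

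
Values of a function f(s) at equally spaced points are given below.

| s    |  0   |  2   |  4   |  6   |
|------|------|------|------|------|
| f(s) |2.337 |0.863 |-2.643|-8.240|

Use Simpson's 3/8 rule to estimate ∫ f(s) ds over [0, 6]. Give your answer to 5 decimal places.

-8.43225

h = 2, n = 3.
(3h/8)·[y₀ + 3y₁ + 3y₂ + y₃] = 0.75·(-11.243) = -8.43225.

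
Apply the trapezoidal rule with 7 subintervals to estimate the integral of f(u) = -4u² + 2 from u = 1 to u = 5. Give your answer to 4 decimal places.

h = (5 − 1)/7 = 0.571429.
Nodes u₀,…,u₇ = 1, 1.571429, 2.142857, 2.714286, 3.285714, 3.857143, 4.428571, 5.
f(u) = -4u² + 2: f₀=-2, f₁=-7.877551, f₂=-16.367347, f₃=-27.469388, f₄=-41.183673, f₅=-57.510204, f₆=-76.448980, f₇=-98.
(h/2)·[f₀ + 2f₁ + 2f₂ + 2f₃ + 2f₄ + 2f₅ + 2f₆ + f₇] = 0.285714·(-553.714286) = -158.2041.

-158.2041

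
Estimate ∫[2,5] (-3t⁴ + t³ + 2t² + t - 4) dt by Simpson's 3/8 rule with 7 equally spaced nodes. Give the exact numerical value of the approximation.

-1627.21875

h = (5 − 2)/6 = 0.5.
Nodes t₀,…,t₆ = 2, 2.5, 3, 3.5, 4, 4.5, 5.
f(t) = -3t⁴ + t³ + 2t² + t - 4: f₀=-34, f₁=-90.5625, f₂=-199, f₃=-383.3125, f₄=-672, f₅=-1098.0625, f₆=-1699.
(3h/8)·[f₀ + 3f₁ + 3f₂ + 2f₃ + 3f₄ + 3f₅ + f₆] = 0.1875·(-8678.5) = -1627.21875.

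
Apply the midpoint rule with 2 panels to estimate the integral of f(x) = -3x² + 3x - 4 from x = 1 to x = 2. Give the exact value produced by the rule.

-6.4375

h = (2 − 1)/2 = 0.5.
Midpoints m₁,…,m₂ = 1.25, 1.75.
f(m₁)=-4.9375, f(m₂)=-7.9375.
h·[f(m₁) + f(m₂)] = 0.5·(-12.875) = -6.4375.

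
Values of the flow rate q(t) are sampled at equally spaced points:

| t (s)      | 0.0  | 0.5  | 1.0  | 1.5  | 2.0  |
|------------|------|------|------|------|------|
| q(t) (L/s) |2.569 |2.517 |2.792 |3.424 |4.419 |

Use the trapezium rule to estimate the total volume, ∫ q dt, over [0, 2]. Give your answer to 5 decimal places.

h = 0.5, n = 4.
(h/2)·[y₀ + 2y₁ + 2y₂ + 2y₃ + y₄] = 0.25·(24.454) = 6.11350.

6.11350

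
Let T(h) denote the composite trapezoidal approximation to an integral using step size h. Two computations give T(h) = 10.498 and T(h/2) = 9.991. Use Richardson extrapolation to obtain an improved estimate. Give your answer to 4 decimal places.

9.8220

R = (4·T(h/2) − T(h)) / 3 = (4·9.991 − 10.498)/3 = (29.466)/3 = 9.8220.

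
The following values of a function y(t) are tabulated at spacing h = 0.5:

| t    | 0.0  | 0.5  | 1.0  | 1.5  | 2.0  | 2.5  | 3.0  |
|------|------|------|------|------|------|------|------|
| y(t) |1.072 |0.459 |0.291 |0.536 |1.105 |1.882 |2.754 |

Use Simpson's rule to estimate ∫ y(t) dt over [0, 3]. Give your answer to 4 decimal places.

h = 0.5, n = 6.
(h/3)·[y₀ + 4y₁ + 2y₂ + 4y₃ + 2y₄ + 4y₅ + y₆] = 0.166667·(18.126) = 3.0210.

3.0210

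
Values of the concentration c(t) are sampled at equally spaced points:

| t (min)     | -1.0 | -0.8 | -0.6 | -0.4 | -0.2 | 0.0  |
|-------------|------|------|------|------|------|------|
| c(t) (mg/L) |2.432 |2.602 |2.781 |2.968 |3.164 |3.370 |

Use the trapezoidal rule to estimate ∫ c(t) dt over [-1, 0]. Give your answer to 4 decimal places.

2.8832

h = 0.2, n = 5.
(h/2)·[y₀ + 2y₁ + 2y₂ + 2y₃ + 2y₄ + y₅] = 0.1·(28.832) = 2.8832.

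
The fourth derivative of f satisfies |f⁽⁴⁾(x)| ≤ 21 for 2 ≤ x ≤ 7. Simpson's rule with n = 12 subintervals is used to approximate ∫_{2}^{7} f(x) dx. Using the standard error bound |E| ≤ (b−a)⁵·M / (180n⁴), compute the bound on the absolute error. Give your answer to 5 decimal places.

|E| ≤ (5)⁵·21 / (180·12⁴) = 65625/3732480 = 0.01758.

0.01758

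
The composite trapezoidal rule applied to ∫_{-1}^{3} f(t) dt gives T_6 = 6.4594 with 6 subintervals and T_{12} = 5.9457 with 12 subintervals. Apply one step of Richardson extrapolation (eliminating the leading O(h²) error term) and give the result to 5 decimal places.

5.77447

R = (4·T_{12} − T_6) / 3 = (4·5.9457 − 6.4594)/3 = (17.3234)/3 = 5.77447.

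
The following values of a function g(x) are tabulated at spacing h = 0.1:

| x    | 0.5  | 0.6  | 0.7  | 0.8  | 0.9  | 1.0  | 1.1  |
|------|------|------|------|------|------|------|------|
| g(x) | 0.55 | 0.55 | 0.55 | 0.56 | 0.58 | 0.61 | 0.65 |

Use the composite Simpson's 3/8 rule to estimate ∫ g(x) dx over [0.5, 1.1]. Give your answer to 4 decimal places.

0.3446

h = 0.1, n = 6.
(3h/8)·[y₀ + 3y₁ + 3y₂ + 2y₃ + 3y₄ + 3y₅ + y₆] = 0.0375·(9.19) = 0.3446.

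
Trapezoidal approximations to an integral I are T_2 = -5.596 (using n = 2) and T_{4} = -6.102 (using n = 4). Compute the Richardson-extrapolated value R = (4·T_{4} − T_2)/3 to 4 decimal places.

R = (4·T_{4} − T_2) / 3 = (4·(-6.102) − (-5.596))/3 = (-18.812)/3 = -6.2707.

-6.2707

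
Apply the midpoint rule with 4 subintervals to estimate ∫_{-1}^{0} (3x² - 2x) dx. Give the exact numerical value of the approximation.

1.984375

h = (0 − (-1))/4 = 0.25.
Midpoints m₁,…,m₄ = -0.875, -0.625, -0.375, -0.125.
f(m₁)=4.046875, f(m₂)=2.421875, f(m₃)=1.171875, f(m₄)=0.296875.
h·[f(m₁) + f(m₂) + f(m₃) + f(m₄)] = 0.25·(7.9375) = 1.984375.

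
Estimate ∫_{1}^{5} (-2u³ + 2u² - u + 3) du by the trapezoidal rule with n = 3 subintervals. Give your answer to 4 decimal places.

-248.2963

h = (5 − 1)/3 = 1.333333.
Nodes u₀,…,u₃ = 1, 2.333333, 3.666667, 5.
f(u) = -2u³ + 2u² - u + 3: f₀=2, f₁=-13.851852, f₂=-72.370370, f₃=-202.
(h/2)·[f₀ + 2f₁ + 2f₂ + f₃] = 0.666667·(-372.444444) = -248.2963.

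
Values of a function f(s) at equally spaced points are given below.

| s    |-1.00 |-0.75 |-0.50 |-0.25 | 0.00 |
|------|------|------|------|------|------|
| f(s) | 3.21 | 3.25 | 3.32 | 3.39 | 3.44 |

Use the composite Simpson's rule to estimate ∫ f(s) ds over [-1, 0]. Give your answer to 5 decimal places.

h = 0.25, n = 4.
(h/3)·[y₀ + 4y₁ + 2y₂ + 4y₃ + y₄] = 0.083333·(39.85) = 3.32083.

3.32083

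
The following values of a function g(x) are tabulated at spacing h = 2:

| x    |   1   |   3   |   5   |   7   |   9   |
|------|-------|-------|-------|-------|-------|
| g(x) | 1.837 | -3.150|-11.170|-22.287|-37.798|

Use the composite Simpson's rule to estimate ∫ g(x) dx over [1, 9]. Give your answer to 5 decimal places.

h = 2, n = 4.
(h/3)·[y₀ + 4y₁ + 2y₂ + 4y₃ + y₄] = 0.666667·(-160.049) = -106.69933.

-106.69933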